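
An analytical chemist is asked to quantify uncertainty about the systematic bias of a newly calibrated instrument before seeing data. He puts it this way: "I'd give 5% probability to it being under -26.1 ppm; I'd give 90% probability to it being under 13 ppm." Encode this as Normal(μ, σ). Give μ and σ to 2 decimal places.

μ = -4.12, σ = 13.36

The p-quantile of Normal(μ,σ) is μ + z_p·σ, with z_{0.05} = -1.645 and z_{0.9} = 1.282.
Eliminate σ: μ = (z₂·x₁ − z₁·x₂)/(z₂ − z₁) = (1.282·-26.1 − (-1.645)·13)/2.926 = -4.12.
Then σ = (x₂ − x₁)/(z₂ − z₁) = (13 − -26.1)/2.926 = 13.36.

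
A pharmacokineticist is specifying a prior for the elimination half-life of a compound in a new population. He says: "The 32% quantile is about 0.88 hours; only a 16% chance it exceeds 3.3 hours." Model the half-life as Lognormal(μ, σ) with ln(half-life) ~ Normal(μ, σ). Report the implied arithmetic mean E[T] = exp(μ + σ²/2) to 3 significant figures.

E[T] ≈ 2.02 hours

If T ~ Lognormal(μ,σ) then ln T ~ Normal(μ,σ), so the p-quantile of ln T is μ + z_p·σ.
ln(0.88) = -0.1278 and ln(3.3) = 1.194; z_{0.32} = -0.4677, z_{0.84} = 0.9945.
σ = (1.194 − -0.1278)/(0.9945 − (-0.4677)) = 0.904.
μ = -0.1278 − (-0.4677)·0.904 = 0.295.
E[T] = exp(μ + σ²/2) = exp(0.295 + 0.4086) = 2.02 hours.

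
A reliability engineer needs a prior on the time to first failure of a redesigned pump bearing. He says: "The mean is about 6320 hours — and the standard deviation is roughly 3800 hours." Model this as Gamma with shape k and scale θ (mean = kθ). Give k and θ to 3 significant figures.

For Gamma(k, scale θ): mean = kθ, variance = kθ², so CV = 1/√k.
CV = SD/mean = 3800/6320 = 0.6013, hence k = 1/CV² = 2.77.
Then θ = mean/k = 6320/2.77 = 2280.

k ≈ 2.77, θ ≈ 2280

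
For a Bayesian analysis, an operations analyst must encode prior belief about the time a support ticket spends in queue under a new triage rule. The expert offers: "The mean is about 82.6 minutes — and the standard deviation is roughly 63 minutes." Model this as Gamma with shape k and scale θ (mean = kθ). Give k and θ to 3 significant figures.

k ≈ 1.72, θ ≈ 48.1

For Gamma(k, scale θ): mean = kθ, variance = kθ², so CV = 1/√k.
CV = SD/mean = 63/82.6 = 0.7627, hence k = 1/CV² = 1.72.
Then θ = mean/k = 82.6/1.72 = 48.1.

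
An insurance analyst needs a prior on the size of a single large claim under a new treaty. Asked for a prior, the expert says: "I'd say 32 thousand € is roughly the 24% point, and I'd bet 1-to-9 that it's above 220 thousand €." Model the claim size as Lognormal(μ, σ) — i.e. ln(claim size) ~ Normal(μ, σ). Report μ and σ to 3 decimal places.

If T ~ Lognormal(μ,σ) then ln T ~ Normal(μ,σ), so the p-quantile of ln T is μ + z_p·σ.
ln(32) = 3.466 and ln(220) = 5.394; z_{0.24} = -0.7063, z_{0.9} = 1.282.
σ = (5.394 − 3.466)/(1.282 − (-0.7063)) = 0.970.
μ = 3.466 − (-0.7063)·0.970 = 4.151.

μ ≈ 4.151, σ ≈ 0.970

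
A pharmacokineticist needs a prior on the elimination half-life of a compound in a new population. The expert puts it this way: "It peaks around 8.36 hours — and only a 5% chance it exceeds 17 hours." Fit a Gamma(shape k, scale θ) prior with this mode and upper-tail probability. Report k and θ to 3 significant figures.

k ≈ 6.5, θ ≈ 1.52

Gamma(k,θ) with k>1 has mode (k−1)θ, so θ = 8.36/(k−1).
Need P(X < 17) = 0.95 with θ tied to k this way. Start at k = 2, θ = 8.36: P(X<17) ≈ 0.603.
Too low — raise k to concentrate. Iterating converges to k ≈ 6.5.
Then θ = 8.36/(6.5−1) ≈ 1.52.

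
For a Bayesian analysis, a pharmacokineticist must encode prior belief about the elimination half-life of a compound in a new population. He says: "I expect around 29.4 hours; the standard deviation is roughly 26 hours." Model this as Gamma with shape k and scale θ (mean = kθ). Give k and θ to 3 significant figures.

For Gamma(k, scale θ): mean = kθ, variance = kθ², so CV = 1/√k.
CV = SD/mean = 26/29.4 = 0.8844, hence k = 1/CV² = 1.28.
Then θ = mean/k = 29.4/1.28 = 23.

k ≈ 1.28, θ ≈ 23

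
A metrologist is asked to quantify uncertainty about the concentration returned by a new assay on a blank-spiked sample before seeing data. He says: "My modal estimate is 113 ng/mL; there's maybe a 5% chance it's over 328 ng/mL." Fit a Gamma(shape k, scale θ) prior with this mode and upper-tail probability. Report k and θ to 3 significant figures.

k ≈ 3.35, θ ≈ 48.2

Gamma(k,θ) with k>1 has mode (k−1)θ, so θ = 113/(k−1).
Need P(X < 328) = 0.95 with θ tied to k this way. Start at k = 2, θ = 113: P(X<328) ≈ 0.786.
Too low — raise k to concentrate. Iterating converges to k ≈ 3.35.
Then θ = 113/(3.35−1) ≈ 48.2.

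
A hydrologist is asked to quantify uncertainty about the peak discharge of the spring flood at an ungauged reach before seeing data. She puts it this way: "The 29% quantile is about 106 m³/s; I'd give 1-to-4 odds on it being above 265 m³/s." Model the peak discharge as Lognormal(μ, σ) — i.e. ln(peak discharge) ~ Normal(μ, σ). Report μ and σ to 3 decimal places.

If T ~ Lognormal(μ,σ) then ln T ~ Normal(μ,σ), so the p-quantile of ln T is μ + z_p·σ.
ln(106) = 4.663 and ln(265) = 5.58; z_{0.29} = -0.5534, z_{0.8} = 0.8416.
σ = (5.58 − 4.663)/(0.8416 − (-0.5534)) = 0.657.
μ = 4.663 − (-0.5534)·0.657 = 5.027.

μ ≈ 5.027, σ ≈ 0.657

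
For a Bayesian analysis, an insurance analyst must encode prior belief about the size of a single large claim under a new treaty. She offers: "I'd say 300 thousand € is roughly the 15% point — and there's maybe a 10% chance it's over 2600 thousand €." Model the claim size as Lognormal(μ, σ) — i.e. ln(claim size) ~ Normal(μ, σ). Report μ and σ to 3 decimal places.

If T ~ Lognormal(μ,σ) then ln T ~ Normal(μ,σ), so the p-quantile of ln T is μ + z_p·σ.
ln(300) = 5.704 and ln(2600) = 7.863; z_{0.15} = -1.036, z_{0.9} = 1.282.
σ = (7.863 − 5.704)/(1.282 − (-1.036)) = 0.932.
μ = 5.704 − (-1.036)·0.932 = 6.669.

μ ≈ 6.669, σ ≈ 0.932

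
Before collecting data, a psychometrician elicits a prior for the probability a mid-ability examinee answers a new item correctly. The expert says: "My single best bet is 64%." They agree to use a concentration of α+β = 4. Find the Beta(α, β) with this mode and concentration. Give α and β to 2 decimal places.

For α,β > 1 the Beta mode is (α−1)/(α+β−2). With α+β = 4, the mode is (α−1)/2.
Set (α−1)/2 = 0.64 → α = 1 + 0.64·2 = 2.28.
β = 4 − α = 1.72.

α = 2.28, β = 1.72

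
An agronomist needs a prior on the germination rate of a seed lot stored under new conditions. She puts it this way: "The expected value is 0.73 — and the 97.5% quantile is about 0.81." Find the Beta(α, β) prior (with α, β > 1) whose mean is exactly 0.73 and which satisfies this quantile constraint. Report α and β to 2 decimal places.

α ≈ 76.90, β ≈ 28.44

With mean 0.73 fixed, write α = 0.73s, β = 0.27s where s = α+β.
Need P(θ < 0.81) = 0.975 under Beta(0.73s, 0.27s). Normal approximation: (q−m)/√(m(1−m)/s) ≈ z_{0.975} = 1.96, so s ≈ 0.73·0.27·(1.96)²/(0.81−0.73)² = 118.3.
At s = 118.3: P(θ<0.81) ≈ 0.981. Adjusting to match 0.975 gives s ≈ 105.34.
So α = 0.73·105.34 ≈ 76.90, β = 0.27·105.34 ≈ 28.44.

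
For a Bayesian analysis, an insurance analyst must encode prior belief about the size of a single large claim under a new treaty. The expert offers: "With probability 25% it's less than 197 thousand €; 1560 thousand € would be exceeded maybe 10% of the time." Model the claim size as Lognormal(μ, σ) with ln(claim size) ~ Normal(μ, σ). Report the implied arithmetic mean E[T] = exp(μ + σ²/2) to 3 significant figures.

E[T] ≈ 704 thousand €

If T ~ Lognormal(μ,σ) then ln T ~ Normal(μ,σ), so the p-quantile of ln T is μ + z_p·σ.
ln(197) = 5.283 and ln(1560) = 7.352; z_{0.25} = -0.6745, z_{0.9} = 1.282.
σ = (7.352 − 5.283)/(1.282 − (-0.6745)) = 1.058.
μ = 5.283 − (-0.6745)·1.058 = 5.997.
E[T] = exp(μ + σ²/2) = exp(5.997 + 0.5595) = 704 thousand €.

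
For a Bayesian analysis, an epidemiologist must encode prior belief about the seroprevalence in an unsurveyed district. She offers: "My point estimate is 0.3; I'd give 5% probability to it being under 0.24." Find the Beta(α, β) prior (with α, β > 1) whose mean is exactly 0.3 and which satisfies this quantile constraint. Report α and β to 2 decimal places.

With mean 0.3 fixed, write α = 0.3s, β = 0.7s where s = α+β.
Need P(θ < 0.24) = 0.05 under Beta(0.3s, 0.7s). Normal approximation: (q−m)/√(m(1−m)/s) ≈ z_{0.05} = -1.64, so s ≈ 0.3·0.7·(-1.64)²/(0.24−0.3)² = 157.8.
At s = 157.8: P(θ<0.24) ≈ 0.045. Adjusting to match 0.05 gives s ≈ 149.03.
So α = 0.3·149.03 ≈ 44.71, β = 0.7·149.03 ≈ 104.32.

α ≈ 44.71, β ≈ 104.32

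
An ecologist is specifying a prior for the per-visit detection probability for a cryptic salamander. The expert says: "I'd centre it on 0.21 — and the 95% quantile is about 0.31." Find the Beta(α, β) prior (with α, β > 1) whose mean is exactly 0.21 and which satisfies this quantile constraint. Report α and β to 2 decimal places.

α ≈ 10.53, β ≈ 39.60

With mean 0.21 fixed, write α = 0.21s, β = 0.79s where s = α+β.
Need P(θ < 0.31) = 0.95 under Beta(0.21s, 0.79s). Normal approximation: (q−m)/√(m(1−m)/s) ≈ z_{0.95} = 1.64, so s ≈ 0.21·0.79·(1.64)²/(0.31−0.21)² = 44.9.
At s = 44.9: P(θ<0.31) ≈ 0.941. Adjusting to match 0.95 gives s ≈ 50.13.
So α = 0.21·50.13 ≈ 10.53, β = 0.79·50.13 ≈ 39.60.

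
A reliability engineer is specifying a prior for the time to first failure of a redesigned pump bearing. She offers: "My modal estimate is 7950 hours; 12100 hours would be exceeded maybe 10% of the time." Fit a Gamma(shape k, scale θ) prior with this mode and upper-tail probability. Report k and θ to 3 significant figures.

Gamma(k,θ) with k>1 has mode (k−1)θ, so θ = 7950/(k−1).
Need P(X < 12100) = 0.9 with θ tied to k this way. Start at k = 2, θ = 7950: P(X<12100) ≈ 0.450.
Too low — raise k to concentrate. Iterating converges to k ≈ 11.6.
Then θ = 7950/(11.6−1) ≈ 752.

k ≈ 11.6, θ ≈ 752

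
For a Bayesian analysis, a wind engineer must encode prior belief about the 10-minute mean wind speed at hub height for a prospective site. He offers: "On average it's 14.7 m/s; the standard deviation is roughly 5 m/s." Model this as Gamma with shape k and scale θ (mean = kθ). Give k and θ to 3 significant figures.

k ≈ 8.64, θ ≈ 1.7

For Gamma(k, scale θ): mean = kθ, variance = kθ², so CV = 1/√k.
CV = SD/mean = 5/14.7 = 0.3401, hence k = 1/CV² = 8.64.
Then θ = mean/k = 14.7/8.64 = 1.7.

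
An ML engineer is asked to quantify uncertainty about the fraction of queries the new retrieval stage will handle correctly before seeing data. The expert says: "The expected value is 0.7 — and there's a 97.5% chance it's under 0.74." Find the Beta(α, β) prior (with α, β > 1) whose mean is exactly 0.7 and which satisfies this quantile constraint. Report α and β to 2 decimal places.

α ≈ 338.41, β ≈ 145.03

With mean 0.7 fixed, write α = 0.7s, β = 0.3s where s = α+β.
Need P(θ < 0.74) = 0.975 under Beta(0.7s, 0.3s). Normal approximation: (q−m)/√(m(1−m)/s) ≈ z_{0.975} = 1.96, so s ≈ 0.7·0.3·(1.96)²/(0.74−0.7)² = 504.2.
At s = 504.2: P(θ<0.74) ≈ 0.977. Adjusting to match 0.975 gives s ≈ 483.44.
So α = 0.7·483.44 ≈ 338.41, β = 0.3·483.44 ≈ 145.03.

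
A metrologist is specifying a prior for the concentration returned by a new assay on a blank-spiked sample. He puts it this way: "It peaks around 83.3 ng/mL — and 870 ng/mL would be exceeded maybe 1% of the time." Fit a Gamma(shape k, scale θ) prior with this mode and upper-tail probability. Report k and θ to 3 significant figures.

Gamma(k,θ) with k>1 has mode (k−1)θ, so θ = 83.3/(k−1).
Need P(X < 870) = 0.99 with θ tied to k this way. Start at k = 2, θ = 83.3: P(X<870) ≈ 1.000.
Too high — lower k to spread out. Iterating converges to k ≈ 1.55.
Then θ = 83.3/(1.55−1) ≈ 151.

k ≈ 1.55, θ ≈ 151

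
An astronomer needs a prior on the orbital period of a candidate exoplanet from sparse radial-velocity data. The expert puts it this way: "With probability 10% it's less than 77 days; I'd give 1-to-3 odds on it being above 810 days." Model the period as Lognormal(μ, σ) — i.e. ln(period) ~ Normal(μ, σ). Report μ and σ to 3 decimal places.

μ ≈ 5.886, σ ≈ 1.203

If T ~ Lognormal(μ,σ) then ln T ~ Normal(μ,σ), so the p-quantile of ln T is μ + z_p·σ.
ln(77) = 4.344 and ln(810) = 6.697; z_{0.1} = -1.282, z_{0.75} = 0.6745.
σ = (6.697 − 4.344)/(0.6745 − (-1.282)) = 1.203.
μ = 4.344 − (-1.282)·1.203 = 5.886.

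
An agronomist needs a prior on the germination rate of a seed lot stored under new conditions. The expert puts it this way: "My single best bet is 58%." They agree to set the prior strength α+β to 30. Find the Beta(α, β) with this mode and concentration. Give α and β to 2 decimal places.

α = 17.24, β = 12.76

For α,β > 1 the Beta mode is (α−1)/(α+β−2). With α+β = 30, the mode is (α−1)/28.
Set (α−1)/28 = 0.58 → α = 1 + 0.58·28 = 17.24.
β = 30 − α = 12.76.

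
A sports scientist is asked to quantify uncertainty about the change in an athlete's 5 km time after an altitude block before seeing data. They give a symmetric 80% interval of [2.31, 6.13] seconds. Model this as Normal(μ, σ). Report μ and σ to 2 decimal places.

μ = 4.22, σ = 1.49

A symmetric 80% interval runs μ ± z·σ with z = 1.282.
Half-width = 1.91, so σ = 1.91/1.282 = 1.49.
μ is the interval midpoint, 4.22.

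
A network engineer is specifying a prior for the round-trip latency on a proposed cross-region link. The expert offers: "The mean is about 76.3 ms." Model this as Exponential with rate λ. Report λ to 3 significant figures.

λ ≈ 0.0131

Exponential mean = 1/λ, so λ = 1/76.3 = 0.0131.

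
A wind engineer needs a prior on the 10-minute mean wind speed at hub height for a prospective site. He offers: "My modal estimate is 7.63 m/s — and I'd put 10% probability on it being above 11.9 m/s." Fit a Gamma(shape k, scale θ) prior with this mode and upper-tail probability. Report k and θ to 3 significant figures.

k ≈ 10.5, θ ≈ 0.805

Gamma(k,θ) with k>1 has mode (k−1)θ, so θ = 7.63/(k−1).
Need P(X < 11.9) = 0.9 with θ tied to k this way. Start at k = 2, θ = 7.63: P(X<11.9) ≈ 0.462.
Too low — raise k to concentrate. Iterating converges to k ≈ 10.5.
Then θ = 7.63/(10.5−1) ≈ 0.805.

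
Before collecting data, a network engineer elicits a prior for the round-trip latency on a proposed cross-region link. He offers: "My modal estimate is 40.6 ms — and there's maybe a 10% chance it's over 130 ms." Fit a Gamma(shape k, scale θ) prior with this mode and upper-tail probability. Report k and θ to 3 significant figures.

k ≈ 2.4, θ ≈ 29.1

Gamma(k,θ) with k>1 has mode (k−1)θ, so θ = 40.6/(k−1).
Need P(X < 130) = 0.9 with θ tied to k this way. Start at k = 2, θ = 40.6: P(X<130) ≈ 0.829.
Too low — raise k to concentrate. Iterating converges to k ≈ 2.4.
Then θ = 40.6/(2.4−1) ≈ 29.1.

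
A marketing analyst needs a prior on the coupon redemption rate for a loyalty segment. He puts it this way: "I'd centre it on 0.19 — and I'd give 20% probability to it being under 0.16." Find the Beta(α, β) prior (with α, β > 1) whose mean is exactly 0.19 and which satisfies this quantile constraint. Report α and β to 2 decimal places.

α ≈ 23.63, β ≈ 100.72

With mean 0.19 fixed, write α = 0.19s, β = 0.81s where s = α+β.
Need P(θ < 0.16) = 0.2 under Beta(0.19s, 0.81s). Normal approximation: (q−m)/√(m(1−m)/s) ≈ z_{0.2} = -0.842, so s ≈ 0.19·0.81·(-0.842)²/(0.16−0.19)² = 121.1.
At s = 121.1: P(θ<0.16) ≈ 0.203. Adjusting to match 0.2 gives s ≈ 124.34.
So α = 0.19·124.34 ≈ 23.63, β = 0.81·124.34 ≈ 100.72.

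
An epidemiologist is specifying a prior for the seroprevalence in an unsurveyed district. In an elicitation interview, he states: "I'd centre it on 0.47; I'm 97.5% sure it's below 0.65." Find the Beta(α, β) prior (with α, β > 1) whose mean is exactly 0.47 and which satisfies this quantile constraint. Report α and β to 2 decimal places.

α ≈ 13.50, β ≈ 15.22

With mean 0.47 fixed, write α = 0.47s, β = 0.53s where s = α+β.
Need P(θ < 0.65) = 0.975 under Beta(0.47s, 0.53s). Normal approximation: (q−m)/√(m(1−m)/s) ≈ z_{0.975} = 1.96, so s ≈ 0.47·0.53·(1.96)²/(0.65−0.47)² = 29.5.
At s = 29.5: P(θ<0.65) ≈ 0.977. Adjusting to match 0.975 gives s ≈ 28.72.
So α = 0.47·28.72 ≈ 13.50, β = 0.53·28.72 ≈ 15.22.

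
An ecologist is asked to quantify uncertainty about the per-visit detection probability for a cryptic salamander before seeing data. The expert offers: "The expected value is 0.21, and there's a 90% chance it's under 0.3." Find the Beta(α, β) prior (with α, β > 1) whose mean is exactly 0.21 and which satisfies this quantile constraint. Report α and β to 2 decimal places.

α ≈ 7.47, β ≈ 28.10

With mean 0.21 fixed, write α = 0.21s, β = 0.79s where s = α+β.
Need P(θ < 0.3) = 0.9 under Beta(0.21s, 0.79s). Normal approximation: (q−m)/√(m(1−m)/s) ≈ z_{0.9} = 1.28, so s ≈ 0.21·0.79·(1.28)²/(0.3−0.21)² = 33.6.
At s = 33.6: P(θ<0.3) ≈ 0.894. Adjusting to match 0.9 gives s ≈ 35.57.
So α = 0.21·35.57 ≈ 7.47, β = 0.79·35.57 ≈ 28.10.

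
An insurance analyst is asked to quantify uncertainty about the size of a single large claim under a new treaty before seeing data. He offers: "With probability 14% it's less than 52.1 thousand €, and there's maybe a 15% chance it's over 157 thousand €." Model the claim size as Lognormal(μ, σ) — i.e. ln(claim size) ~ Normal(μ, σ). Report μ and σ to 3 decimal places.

If T ~ Lognormal(μ,σ) then ln T ~ Normal(μ,σ), so the p-quantile of ln T is μ + z_p·σ.
ln(52.1) = 3.953 and ln(157) = 5.056; z_{0.14} = -1.08, z_{0.85} = 1.036.
σ = (5.056 − 3.953)/(1.036 − (-1.08)) = 0.521.
μ = 3.953 − (-1.08)·0.521 = 4.516.

μ ≈ 4.516, σ ≈ 0.521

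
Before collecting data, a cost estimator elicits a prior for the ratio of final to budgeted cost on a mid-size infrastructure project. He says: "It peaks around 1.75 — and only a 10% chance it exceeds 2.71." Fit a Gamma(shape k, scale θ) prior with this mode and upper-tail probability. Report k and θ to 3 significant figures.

k ≈ 10.8, θ ≈ 0.179

Gamma(k,θ) with k>1 has mode (k−1)θ, so θ = 1.75/(k−1).
Need P(X < 2.71) = 0.9 with θ tied to k this way. Start at k = 2, θ = 1.75: P(X<2.71) ≈ 0.458.
Too low — raise k to concentrate. Iterating converges to k ≈ 10.8.
Then θ = 1.75/(10.8−1) ≈ 0.179.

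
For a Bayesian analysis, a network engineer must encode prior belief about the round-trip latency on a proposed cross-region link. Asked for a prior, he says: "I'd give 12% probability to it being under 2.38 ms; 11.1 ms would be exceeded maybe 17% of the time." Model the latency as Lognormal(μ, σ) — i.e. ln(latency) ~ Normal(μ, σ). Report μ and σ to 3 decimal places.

μ ≈ 1.717, σ ≈ 0.723

If T ~ Lognormal(μ,σ) then ln T ~ Normal(μ,σ), so the p-quantile of ln T is μ + z_p·σ.
ln(2.38) = 0.8671 and ln(11.1) = 2.407; z_{0.12} = -1.175, z_{0.83} = 0.9542.
σ = (2.407 − 0.8671)/(0.9542 − (-1.175)) = 0.723.
μ = 0.8671 − (-1.175)·0.723 = 1.717.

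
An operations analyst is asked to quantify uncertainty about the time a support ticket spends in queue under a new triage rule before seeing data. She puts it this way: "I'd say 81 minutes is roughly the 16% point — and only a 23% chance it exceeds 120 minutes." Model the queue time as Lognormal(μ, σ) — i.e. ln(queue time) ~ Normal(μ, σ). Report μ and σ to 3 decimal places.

If T ~ Lognormal(μ,σ) then ln T ~ Normal(μ,σ), so the p-quantile of ln T is μ + z_p·σ.
ln(81) = 4.394 and ln(120) = 4.787; z_{0.16} = -0.9945, z_{0.77} = 0.7388.
σ = (4.787 − 4.394)/(0.7388 − (-0.9945)) = 0.227.
μ = 4.394 − (-0.9945)·0.227 = 4.620.

μ ≈ 4.620, σ ≈ 0.227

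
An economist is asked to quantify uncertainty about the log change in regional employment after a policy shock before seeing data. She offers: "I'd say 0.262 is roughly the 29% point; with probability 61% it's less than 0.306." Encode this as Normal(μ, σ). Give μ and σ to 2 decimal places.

The p-quantile of Normal(μ,σ) is μ + z_p·σ, with z_{0.29} = -0.5534 and z_{0.61} = 0.2793.
Eliminate σ: μ = (z₂·x₁ − z₁·x₂)/(z₂ − z₁) = (0.2793·0.262 − (-0.5534)·0.306)/0.8327 = 0.29.
Then σ = (x₂ − x₁)/(z₂ − z₁) = (0.306 − 0.262)/0.8327 = 0.05.

μ = 0.29, σ = 0.05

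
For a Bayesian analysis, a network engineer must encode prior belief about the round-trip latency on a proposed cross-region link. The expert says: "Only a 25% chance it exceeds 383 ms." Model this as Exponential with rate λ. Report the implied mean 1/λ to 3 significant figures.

P(T > 383.0) = e^(−λ·383.0) = 0.25, so λ = −ln(0.25)/383.0 = 0.00362.
Mean = 1/λ = 276 ms.

mean ≈ 276 ms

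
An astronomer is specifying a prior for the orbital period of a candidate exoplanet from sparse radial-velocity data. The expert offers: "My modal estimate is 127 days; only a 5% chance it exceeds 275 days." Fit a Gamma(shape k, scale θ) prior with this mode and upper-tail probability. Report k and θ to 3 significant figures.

Gamma(k,θ) with k>1 has mode (k−1)θ, so θ = 127/(k−1).
Need P(X < 275) = 0.95 with θ tied to k this way. Start at k = 2, θ = 127: P(X<275) ≈ 0.637.
Too low — raise k to concentrate. Iterating converges to k ≈ 5.62.
Then θ = 127/(5.62−1) ≈ 27.5.

k ≈ 5.62, θ ≈ 27.5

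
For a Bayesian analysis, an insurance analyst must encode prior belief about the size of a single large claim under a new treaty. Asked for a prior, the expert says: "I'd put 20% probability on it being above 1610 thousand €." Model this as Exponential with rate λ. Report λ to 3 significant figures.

P(T > 1610.0) = e^(−λ·1610.0) = 0.2, so λ = −ln(0.2)/1610.0 = 0.001.

λ ≈ 0.001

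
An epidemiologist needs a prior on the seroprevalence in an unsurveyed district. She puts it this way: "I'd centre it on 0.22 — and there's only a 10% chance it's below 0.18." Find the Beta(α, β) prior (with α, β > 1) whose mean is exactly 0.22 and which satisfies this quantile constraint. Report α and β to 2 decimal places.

With mean 0.22 fixed, write α = 0.22s, β = 0.78s where s = α+β.
Need P(θ < 0.18) = 0.1 under Beta(0.22s, 0.78s). Normal approximation: (q−m)/√(m(1−m)/s) ≈ z_{0.1} = -1.28, so s ≈ 0.22·0.78·(-1.28)²/(0.18−0.22)² = 176.1.
At s = 176.1: P(θ<0.18) ≈ 0.095. Adjusting to match 0.1 gives s ≈ 169.14.
So α = 0.22·169.14 ≈ 37.21, β = 0.78·169.14 ≈ 131.93.

α ≈ 37.21, β ≈ 131.93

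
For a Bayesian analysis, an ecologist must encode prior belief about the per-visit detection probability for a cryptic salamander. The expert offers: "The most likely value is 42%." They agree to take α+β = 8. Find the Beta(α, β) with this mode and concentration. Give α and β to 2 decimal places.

For α,β > 1 the Beta mode is (α−1)/(α+β−2). With α+β = 8, the mode is (α−1)/6.
Set (α−1)/6 = 0.42 → α = 1 + 0.42·6 = 3.52.
β = 8 − α = 4.48.

α = 3.52, β = 4.48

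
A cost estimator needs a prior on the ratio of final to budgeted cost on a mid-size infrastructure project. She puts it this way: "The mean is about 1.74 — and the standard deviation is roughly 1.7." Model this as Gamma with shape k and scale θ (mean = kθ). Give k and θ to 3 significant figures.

For Gamma(k, scale θ): mean = kθ, variance = kθ², so CV = 1/√k.
CV = SD/mean = 1.7/1.74 = 0.977, hence k = 1/CV² = 1.05.
Then θ = mean/k = 1.74/1.05 = 1.66.

k ≈ 1.05, θ ≈ 1.66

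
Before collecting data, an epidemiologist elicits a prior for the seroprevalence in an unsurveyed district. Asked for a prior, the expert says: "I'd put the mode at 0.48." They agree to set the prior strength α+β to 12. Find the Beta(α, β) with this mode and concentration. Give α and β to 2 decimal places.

α = 5.80, β = 6.20

For α,β > 1 the Beta mode is (α−1)/(α+β−2). With α+β = 12, the mode is (α−1)/10.
Set (α−1)/10 = 0.48 → α = 1 + 0.48·10 = 5.80.
β = 12 − α = 6.20.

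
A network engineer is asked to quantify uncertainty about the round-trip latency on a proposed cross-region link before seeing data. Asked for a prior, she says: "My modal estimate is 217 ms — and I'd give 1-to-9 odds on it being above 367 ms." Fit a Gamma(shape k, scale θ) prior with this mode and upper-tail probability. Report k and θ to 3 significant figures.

Gamma(k,θ) with k>1 has mode (k−1)θ, so θ = 217/(k−1).
Need P(X < 367) = 0.9 with θ tied to k this way. Start at k = 2, θ = 217: P(X<367) ≈ 0.504.
Too low — raise k to concentrate. Iterating converges to k ≈ 7.85.
Then θ = 217/(7.85−1) ≈ 31.7.

k ≈ 7.85, θ ≈ 31.7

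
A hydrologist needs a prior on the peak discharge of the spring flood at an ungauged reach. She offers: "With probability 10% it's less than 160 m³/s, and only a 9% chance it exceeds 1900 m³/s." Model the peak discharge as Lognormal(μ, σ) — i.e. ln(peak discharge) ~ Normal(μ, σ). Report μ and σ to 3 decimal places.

If T ~ Lognormal(μ,σ) then ln T ~ Normal(μ,σ), so the p-quantile of ln T is μ + z_p·σ.
ln(160) = 5.075 and ln(1900) = 7.55; z_{0.1} = -1.282, z_{0.91} = 1.341.
σ = (7.55 − 5.075)/(1.341 − (-1.282)) = 0.944.
μ = 5.075 − (-1.282)·0.944 = 6.284.

μ ≈ 6.284, σ ≈ 0.944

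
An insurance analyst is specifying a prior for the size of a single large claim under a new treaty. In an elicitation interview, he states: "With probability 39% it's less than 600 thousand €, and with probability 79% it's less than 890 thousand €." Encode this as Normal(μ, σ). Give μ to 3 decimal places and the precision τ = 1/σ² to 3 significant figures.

μ = 674.606, τ = 1.4e-05

The p-quantile of Normal(μ,σ) is μ + z_p·σ, with z_{0.39} = -0.2793 and z_{0.79} = 0.8064.
Eliminate σ: μ = (z₂·x₁ − z₁·x₂)/(z₂ − z₁) = (0.8064·600 − (-0.2793)·890)/1.086 = 674.606.
Then σ = (x₂ − x₁)/(z₂ − z₁) = (890 − 600)/1.086 = 267.099.
Precision τ = 1/σ² = 1/267.1² = 1.4e-05.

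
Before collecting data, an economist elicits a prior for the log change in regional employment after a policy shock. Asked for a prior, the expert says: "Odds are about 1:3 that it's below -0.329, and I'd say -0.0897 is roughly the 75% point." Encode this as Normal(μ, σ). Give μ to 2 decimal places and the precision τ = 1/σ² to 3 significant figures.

μ = -0.21, τ = 31.8

The p-quantile of Normal(μ,σ) is μ + z_p·σ, with z_{0.25} = -0.6745 and z_{0.75} = 0.6745.
Eliminate σ: μ = (z₂·x₁ − z₁·x₂)/(z₂ − z₁) = (0.6745·-0.329 − (-0.6745)·-0.0897)/1.349 = -0.21.
Then σ = (x₂ − x₁)/(z₂ − z₁) = (-0.0897 − -0.329)/1.349 = 0.18.
Precision τ = 1/σ² = 1/0.1774² = 31.8.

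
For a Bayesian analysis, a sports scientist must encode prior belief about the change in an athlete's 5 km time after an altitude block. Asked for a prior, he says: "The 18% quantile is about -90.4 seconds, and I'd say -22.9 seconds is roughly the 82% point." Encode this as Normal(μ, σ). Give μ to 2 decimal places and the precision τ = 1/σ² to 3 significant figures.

μ = -56.65, τ = 0.000736

For Normal(μ,σ), the p-quantile is μ + z_p·σ. Here z_{0.18} = -0.9154, z_{0.82} = 0.9154.
So -90.4 = μ − 0.9154σ and -22.9 = μ + 0.9154σ.
Subtracting: σ = (-22.9 − -90.4)/(0.9154 − (-0.9154)) = 36.87.
Then μ = -90.4 − (-0.9154)·36.87 = -56.65.
Precision τ = 1/σ² = 1/36.87² = 0.000736.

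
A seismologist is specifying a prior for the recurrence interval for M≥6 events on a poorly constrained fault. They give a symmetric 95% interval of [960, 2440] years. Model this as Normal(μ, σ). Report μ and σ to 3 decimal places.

μ = 1700.000, σ = 377.558

A symmetric 95% interval runs μ ± z·σ with z = 1.96.
Half-width = 740, so σ = 740/1.96 = 377.558.
μ is the interval midpoint, 1700.000.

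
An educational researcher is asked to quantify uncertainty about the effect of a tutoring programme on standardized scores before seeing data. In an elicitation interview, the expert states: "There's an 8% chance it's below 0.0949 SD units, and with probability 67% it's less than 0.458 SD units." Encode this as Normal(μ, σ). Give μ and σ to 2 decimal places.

For Normal(μ,σ), the p-quantile is μ + z_p·σ. Here z_{0.08} = -1.405, z_{0.67} = 0.4399.
So 0.0949 = μ − 1.405σ and 0.458 = μ + 0.4399σ.
Subtracting: σ = (0.458 − 0.0949)/(0.4399 − (-1.405)) = 0.20.
Then μ = 0.0949 − (-1.405)·0.20 = 0.37.

μ = 0.37, σ = 0.20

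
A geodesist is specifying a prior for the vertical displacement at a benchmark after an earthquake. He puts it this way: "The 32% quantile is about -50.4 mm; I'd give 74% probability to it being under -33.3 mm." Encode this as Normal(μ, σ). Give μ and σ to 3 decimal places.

μ = -43.202, σ = 15.391

The p-quantile of Normal(μ,σ) is μ + z_p·σ, with z_{0.32} = -0.4677 and z_{0.74} = 0.6433.
Eliminate σ: μ = (z₂·x₁ − z₁·x₂)/(z₂ − z₁) = (0.6433·-50.4 − (-0.4677)·-33.3)/1.111 = -43.202.
Then σ = (x₂ − x₁)/(z₂ − z₁) = (-33.3 − -50.4)/1.111 = 15.391.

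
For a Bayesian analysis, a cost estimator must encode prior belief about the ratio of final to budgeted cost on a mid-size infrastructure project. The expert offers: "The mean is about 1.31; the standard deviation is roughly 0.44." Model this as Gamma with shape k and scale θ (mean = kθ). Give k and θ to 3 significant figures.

k ≈ 8.86, θ ≈ 0.148

For Gamma(k, scale θ): mean = kθ, variance = kθ², so CV = 1/√k.
CV = SD/mean = 0.44/1.31 = 0.3359, hence k = 1/CV² = 8.86.
Then θ = mean/k = 1.31/8.86 = 0.148.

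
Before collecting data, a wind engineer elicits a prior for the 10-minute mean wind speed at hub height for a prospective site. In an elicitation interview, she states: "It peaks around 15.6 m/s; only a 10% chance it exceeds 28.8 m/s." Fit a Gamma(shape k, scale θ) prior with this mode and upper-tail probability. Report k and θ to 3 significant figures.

Gamma(k,θ) with k>1 has mode (k−1)θ, so θ = 15.6/(k−1).
Need P(X < 28.8) = 0.9 with θ tied to k this way. Start at k = 2, θ = 15.6: P(X<28.8) ≈ 0.551.
Too low — raise k to concentrate. Iterating converges to k ≈ 6.08.
Then θ = 15.6/(6.08−1) ≈ 3.07.

k ≈ 6.08, θ ≈ 3.07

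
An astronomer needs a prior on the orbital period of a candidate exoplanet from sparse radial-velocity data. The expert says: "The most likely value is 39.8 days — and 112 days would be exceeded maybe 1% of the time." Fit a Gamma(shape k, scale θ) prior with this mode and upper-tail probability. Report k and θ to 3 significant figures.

Gamma(k,θ) with k>1 has mode (k−1)θ, so θ = 39.8/(k−1).
Need P(X < 112) = 0.99 with θ tied to k this way. Start at k = 2, θ = 39.8: P(X<112) ≈ 0.771.
Too low — raise k to concentrate. Iterating converges to k ≈ 5.27.
Then θ = 39.8/(5.27−1) ≈ 9.32.

k ≈ 5.27, θ ≈ 9.32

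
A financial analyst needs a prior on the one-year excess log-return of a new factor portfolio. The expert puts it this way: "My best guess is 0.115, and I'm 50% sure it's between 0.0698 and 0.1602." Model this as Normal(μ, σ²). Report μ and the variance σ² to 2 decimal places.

μ = 0.12, σ² = 0.00

A symmetric 50% interval runs μ ± z·σ with z = 0.6745.
Half-width = 0.0452, so σ = 0.0452/0.6745 = 0.067 and σ² = 0.00.
μ is the stated best guess, 0.12.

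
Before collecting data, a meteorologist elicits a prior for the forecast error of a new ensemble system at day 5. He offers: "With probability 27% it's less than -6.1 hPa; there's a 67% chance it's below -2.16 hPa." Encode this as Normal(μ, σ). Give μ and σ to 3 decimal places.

The p-quantile of Normal(μ,σ) is μ + z_p·σ, with z_{0.27} = -0.6128 and z_{0.67} = 0.4399.
Eliminate σ: μ = (z₂·x₁ − z₁·x₂)/(z₂ − z₁) = (0.4399·-6.1 − (-0.6128)·-2.16)/1.053 = -3.806.
Then σ = (x₂ − x₁)/(z₂ − z₁) = (-2.16 − -6.1)/1.053 = 3.743.

μ = -3.806, σ = 3.743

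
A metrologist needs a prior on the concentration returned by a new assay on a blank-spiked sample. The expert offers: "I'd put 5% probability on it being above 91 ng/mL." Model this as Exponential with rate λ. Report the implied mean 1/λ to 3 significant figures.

P(T > 91.0) = e^(−λ·91.0) = 0.05, so λ = −ln(0.05)/91.0 = 0.0329.
Mean = 1/λ = 30.4 ng/mL.

mean ≈ 30.4 ng/mL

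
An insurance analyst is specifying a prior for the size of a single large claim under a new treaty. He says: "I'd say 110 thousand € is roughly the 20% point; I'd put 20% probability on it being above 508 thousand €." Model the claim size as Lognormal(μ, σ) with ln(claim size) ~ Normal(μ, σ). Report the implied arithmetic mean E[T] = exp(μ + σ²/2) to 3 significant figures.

If T ~ Lognormal(μ,σ) then ln T ~ Normal(μ,σ), so the p-quantile of ln T is μ + z_p·σ.
ln(110) = 4.7 and ln(508) = 6.23; z_{0.2} = -0.8416, z_{0.8} = 0.8416.
σ = (6.23 − 4.7)/(0.8416 − (-0.8416)) = 0.909.
μ = 4.7 − (-0.8416)·0.909 = 5.465.
E[T] = exp(μ + σ²/2) = exp(5.465 + 0.4131) = 357 thousand €.

E[T] ≈ 357 thousand €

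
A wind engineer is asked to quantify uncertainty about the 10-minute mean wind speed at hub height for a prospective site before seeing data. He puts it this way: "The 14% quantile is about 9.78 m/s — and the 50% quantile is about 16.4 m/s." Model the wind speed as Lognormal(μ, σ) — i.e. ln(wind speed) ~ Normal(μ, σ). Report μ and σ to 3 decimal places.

If T ~ Lognormal(μ,σ) then ln T ~ Normal(μ,σ), so the p-quantile of ln T is μ + z_p·σ.
ln(9.78) = 2.28 and ln(16.4) = 2.797; z_{0.14} = -1.08, z_{0.5} = 0.
σ = (2.797 − 2.28)/(0 − (-1.08)) = 0.479.
μ = 2.28 − (-1.08)·0.479 = 2.797.

μ ≈ 2.797, σ ≈ 0.479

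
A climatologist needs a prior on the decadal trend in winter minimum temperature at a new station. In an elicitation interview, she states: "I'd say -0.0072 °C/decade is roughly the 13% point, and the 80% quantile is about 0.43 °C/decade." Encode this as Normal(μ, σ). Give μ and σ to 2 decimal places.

μ = 0.24, σ = 0.22

For Normal(μ,σ), the p-quantile is μ + z_p·σ. Here z_{0.13} = -1.126, z_{0.8} = 0.8416.
So -0.0072 = μ − 1.126σ and 0.43 = μ + 0.8416σ.
Subtracting: σ = (0.43 − -0.0072)/(0.8416 − (-1.126)) = 0.22.
Then μ = -0.0072 − (-1.126)·0.22 = 0.24.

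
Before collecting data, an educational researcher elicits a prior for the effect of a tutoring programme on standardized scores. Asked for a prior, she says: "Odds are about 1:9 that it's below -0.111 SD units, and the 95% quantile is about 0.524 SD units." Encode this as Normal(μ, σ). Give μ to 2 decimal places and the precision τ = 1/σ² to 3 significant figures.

The p-quantile of Normal(μ,σ) is μ + z_p·σ, with z_{0.1} = -1.282 and z_{0.95} = 1.645.
Eliminate σ: μ = (z₂·x₁ − z₁·x₂)/(z₂ − z₁) = (1.645·-0.111 − (-1.282)·0.524)/2.926 = 0.17.
Then σ = (x₂ − x₁)/(z₂ − z₁) = (0.524 − -0.111)/2.926 = 0.22.
Precision τ = 1/σ² = 1/0.217² = 21.2.

μ = 0.17, τ = 21.2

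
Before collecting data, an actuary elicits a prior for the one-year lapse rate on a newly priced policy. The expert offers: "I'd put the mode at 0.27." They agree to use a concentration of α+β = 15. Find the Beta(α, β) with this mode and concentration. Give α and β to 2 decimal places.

α = 4.51, β = 10.49

For α,β > 1 the Beta mode is (α−1)/(α+β−2). With α+β = 15, the mode is (α−1)/13.
Set (α−1)/13 = 0.27 → α = 1 + 0.27·13 = 4.51.
β = 15 − α = 10.49.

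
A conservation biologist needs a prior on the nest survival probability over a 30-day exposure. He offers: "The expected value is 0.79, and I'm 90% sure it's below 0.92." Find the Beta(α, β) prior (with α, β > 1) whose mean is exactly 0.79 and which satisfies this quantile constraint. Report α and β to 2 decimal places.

α ≈ 10.06, β ≈ 2.67

With mean 0.79 fixed, write α = 0.79s, β = 0.21s where s = α+β.
Need P(θ < 0.92) = 0.9 under Beta(0.79s, 0.21s). Normal approximation: (q−m)/√(m(1−m)/s) ≈ z_{0.9} = 1.28, so s ≈ 0.79·0.21·(1.28)²/(0.92−0.79)² = 16.1.
At s = 16.1: P(θ<0.92) ≈ 0.931. Adjusting to match 0.9 gives s ≈ 12.73.
So α = 0.79·12.73 ≈ 10.06, β = 0.21·12.73 ≈ 2.67.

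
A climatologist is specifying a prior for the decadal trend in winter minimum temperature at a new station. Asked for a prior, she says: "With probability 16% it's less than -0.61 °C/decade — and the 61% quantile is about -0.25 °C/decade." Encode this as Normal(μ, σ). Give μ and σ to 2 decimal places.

μ = -0.33, σ = 0.28

The p-quantile of Normal(μ,σ) is μ + z_p·σ, with z_{0.16} = -0.9945 and z_{0.61} = 0.2793.
Eliminate σ: μ = (z₂·x₁ − z₁·x₂)/(z₂ − z₁) = (0.2793·-0.61 − (-0.9945)·-0.25)/1.274 = -0.33.
Then σ = (x₂ − x₁)/(z₂ − z₁) = (-0.25 − -0.61)/1.274 = 0.28.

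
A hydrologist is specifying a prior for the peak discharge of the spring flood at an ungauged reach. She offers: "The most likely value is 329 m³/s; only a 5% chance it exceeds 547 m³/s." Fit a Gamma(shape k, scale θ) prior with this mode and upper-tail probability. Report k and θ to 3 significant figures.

Gamma(k,θ) with k>1 has mode (k−1)θ, so θ = 329/(k−1).
Need P(X < 547) = 0.95 with θ tied to k this way. Start at k = 2, θ = 329: P(X<547) ≈ 0.495.
Too low — raise k to concentrate. Iterating converges to k ≈ 11.8.
Then θ = 329/(11.8−1) ≈ 30.4.

k ≈ 11.8, θ ≈ 30.4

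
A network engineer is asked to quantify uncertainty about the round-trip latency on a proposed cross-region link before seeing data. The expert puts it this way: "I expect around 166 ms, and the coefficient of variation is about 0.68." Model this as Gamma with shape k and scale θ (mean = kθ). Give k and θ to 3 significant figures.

k ≈ 2.16, θ ≈ 76.8

For Gamma(k, scale θ): mean = kθ, variance = kθ², so CV = 1/√k.
CV = 0.68, hence k = 1/CV² = 2.16.
Then θ = mean/k = 166/2.16 = 76.8.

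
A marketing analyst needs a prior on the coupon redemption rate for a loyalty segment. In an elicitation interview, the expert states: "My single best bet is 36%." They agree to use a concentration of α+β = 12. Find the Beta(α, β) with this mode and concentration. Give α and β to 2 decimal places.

For α,β > 1 the Beta mode is (α−1)/(α+β−2). With α+β = 12, the mode is (α−1)/10.
Set (α−1)/10 = 0.36 → α = 1 + 0.36·10 = 4.60.
β = 12 − α = 7.40.

α = 4.60, β = 7.40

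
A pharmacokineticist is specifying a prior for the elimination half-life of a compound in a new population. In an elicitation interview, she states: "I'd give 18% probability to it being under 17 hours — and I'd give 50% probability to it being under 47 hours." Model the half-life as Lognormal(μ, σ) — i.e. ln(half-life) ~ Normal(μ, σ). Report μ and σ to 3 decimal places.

μ ≈ 3.850, σ ≈ 1.111

If T ~ Lognormal(μ,σ) then ln T ~ Normal(μ,σ), so the p-quantile of ln T is μ + z_p·σ.
ln(17) = 2.833 and ln(47) = 3.85; z_{0.18} = -0.9154, z_{0.5} = 0.
σ = (3.85 − 2.833)/(0 − (-0.9154)) = 1.111.
μ = 2.833 − (-0.9154)·1.111 = 3.850.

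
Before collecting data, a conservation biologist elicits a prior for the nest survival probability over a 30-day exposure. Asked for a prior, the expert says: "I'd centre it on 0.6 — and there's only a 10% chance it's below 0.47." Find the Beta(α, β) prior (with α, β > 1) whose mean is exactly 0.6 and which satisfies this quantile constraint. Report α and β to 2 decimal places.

With mean 0.6 fixed, write α = 0.6s, β = 0.4s where s = α+β.
Need P(θ < 0.47) = 0.1 under Beta(0.6s, 0.4s). Normal approximation: (q−m)/√(m(1−m)/s) ≈ z_{0.1} = -1.28, so s ≈ 0.6·0.4·(-1.28)²/(0.47−0.6)² = 23.3.
At s = 23.3: P(θ<0.47) ≈ 0.101. Adjusting to match 0.1 gives s ≈ 23.64.
So α = 0.6·23.64 ≈ 14.18, β = 0.4·23.64 ≈ 9.46.

α ≈ 14.18, β ≈ 9.46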